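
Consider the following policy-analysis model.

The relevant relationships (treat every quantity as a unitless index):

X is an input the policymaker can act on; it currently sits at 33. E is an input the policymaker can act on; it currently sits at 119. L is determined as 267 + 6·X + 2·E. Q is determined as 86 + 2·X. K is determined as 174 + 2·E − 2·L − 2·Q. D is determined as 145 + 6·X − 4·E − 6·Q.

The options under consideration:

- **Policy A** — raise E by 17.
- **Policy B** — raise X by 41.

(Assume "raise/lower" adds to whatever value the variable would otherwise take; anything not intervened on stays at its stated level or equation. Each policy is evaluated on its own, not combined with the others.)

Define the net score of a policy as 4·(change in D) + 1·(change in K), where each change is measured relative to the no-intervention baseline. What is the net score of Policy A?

-306

Baseline:
  X = 33
  E = 119
  L = 267 + 6·33 + 2·119 = 703
  Q = 86 + 2·33 = 152
  K = 174 + 2·119 − 2·703 − 2·152 = -1298
  D = 145 + 6·33 − 4·119 − 6·152 = -1045
Policy A (E + 17):
  X = 33
  E = 119 + 17 = 136
  L = 267 + 6·33 + 2·136 = 737
  Q = 86 + 2·33 = 152
  K = 174 + 2·136 − 2·737 − 2·152 = -1332
  D = 145 + 6·33 − 4·136 − 6·152 = -1113
ΔD = -1113 − (-1045) = -68; ΔK = -1332 − (-1298) = -34
Score = 4·(-68) + 1·(-34) = -306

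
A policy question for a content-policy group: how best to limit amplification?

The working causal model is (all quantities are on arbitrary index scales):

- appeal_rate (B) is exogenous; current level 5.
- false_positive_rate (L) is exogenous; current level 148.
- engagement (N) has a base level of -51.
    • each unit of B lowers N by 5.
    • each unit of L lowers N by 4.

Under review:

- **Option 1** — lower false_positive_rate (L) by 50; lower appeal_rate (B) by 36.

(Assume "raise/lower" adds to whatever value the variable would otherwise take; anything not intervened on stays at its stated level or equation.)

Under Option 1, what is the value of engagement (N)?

-288

Option 1 (L − 50, B − 36):
  B = 5 − 36 = -31
  L = 148 − 50 = 98
  N = -51 − 5·(-31) − 4·98 = -288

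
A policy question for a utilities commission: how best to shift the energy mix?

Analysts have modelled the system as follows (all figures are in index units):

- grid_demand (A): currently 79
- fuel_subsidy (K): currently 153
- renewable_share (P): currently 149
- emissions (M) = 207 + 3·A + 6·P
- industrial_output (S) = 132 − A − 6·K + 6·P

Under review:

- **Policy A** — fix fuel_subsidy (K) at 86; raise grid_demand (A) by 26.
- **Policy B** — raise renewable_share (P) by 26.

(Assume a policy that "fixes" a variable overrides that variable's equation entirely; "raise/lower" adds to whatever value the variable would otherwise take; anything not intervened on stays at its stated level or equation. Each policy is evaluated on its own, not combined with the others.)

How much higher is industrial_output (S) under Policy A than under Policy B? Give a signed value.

Policy A (K := 86, A + 26):
  A = 79 + 26 = 105
  K = 86
  P = 149
  S = 132 − 105 − 6·86 + 6·149 = 405
Policy B (P + 26):
  A = 79
  K = 153
  P = 149 + 26 = 175
  S = 132 − 79 − 6·153 + 6·175 = 185
S: 405 − 185 = 220

220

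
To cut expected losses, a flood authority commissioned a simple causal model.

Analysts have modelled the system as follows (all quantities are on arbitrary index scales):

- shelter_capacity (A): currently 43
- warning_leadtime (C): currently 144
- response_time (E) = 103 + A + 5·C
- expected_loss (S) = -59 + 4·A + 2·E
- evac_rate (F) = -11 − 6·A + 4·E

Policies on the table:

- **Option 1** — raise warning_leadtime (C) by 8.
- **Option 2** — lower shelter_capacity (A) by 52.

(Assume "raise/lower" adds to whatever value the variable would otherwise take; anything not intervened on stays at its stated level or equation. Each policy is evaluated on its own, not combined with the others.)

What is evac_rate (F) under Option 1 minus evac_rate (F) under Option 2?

Option 1 (C + 8):
  A = 43
  C = 144 + 8 = 152
  E = 103 + 43 + 5·152 = 906
  F = -11 − 6·43 + 4·906 = 3355
Option 2 (A − 52):
  A = 43 − 52 = -9
  C = 144
  E = 103 + (-9) + 5·144 = 814
  F = -11 − 6·(-9) + 4·814 = 3299
F: 3355 − 3299 = 56

56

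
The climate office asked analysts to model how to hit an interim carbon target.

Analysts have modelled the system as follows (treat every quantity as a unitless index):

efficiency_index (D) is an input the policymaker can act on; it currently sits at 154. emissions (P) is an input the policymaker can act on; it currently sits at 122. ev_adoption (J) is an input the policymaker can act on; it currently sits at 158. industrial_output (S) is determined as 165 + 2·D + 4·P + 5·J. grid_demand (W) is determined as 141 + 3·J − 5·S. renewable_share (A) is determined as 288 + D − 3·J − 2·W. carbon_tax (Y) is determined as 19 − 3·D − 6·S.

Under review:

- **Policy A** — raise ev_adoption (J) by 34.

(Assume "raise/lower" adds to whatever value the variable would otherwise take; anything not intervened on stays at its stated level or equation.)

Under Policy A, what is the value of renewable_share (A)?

Policy A (J + 34):
  D = 154
  P = 122
  J = 158 + 34 = 192
  S = 165 + 2·154 + 4·122 + 5·192 = 1921
  W = 141 + 3·192 − 5·1921 = -8888
  A = 288 + 154 − 3·192 − 2·(-8888) = 17642

17642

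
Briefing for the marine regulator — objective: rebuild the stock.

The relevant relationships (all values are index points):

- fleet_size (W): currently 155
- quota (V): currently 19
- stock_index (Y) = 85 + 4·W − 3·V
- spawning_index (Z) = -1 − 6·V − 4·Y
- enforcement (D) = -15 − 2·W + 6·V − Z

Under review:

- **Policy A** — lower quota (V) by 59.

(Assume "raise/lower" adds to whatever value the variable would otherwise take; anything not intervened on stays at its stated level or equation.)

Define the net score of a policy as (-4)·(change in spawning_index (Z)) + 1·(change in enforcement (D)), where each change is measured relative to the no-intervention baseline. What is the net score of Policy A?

Baseline:
  W = 155
  V = 19
  Y = 85 + 4·155 − 3·19 = 648
  Z = -1 − 6·19 − 4·648 = -2707
  D = -15 − 2·155 + 6·19 − (-2707) = 2496
Policy A (V − 59):
  W = 155
  V = 19 − 59 = -40
  Y = 85 + 4·155 − 3·(-40) = 825
  Z = -1 − 6·(-40) − 4·825 = -3061
  D = -15 − 2·155 + 6·(-40) − (-3061) = 2496
ΔZ = -3061 − (-2707) = -354; ΔD = 2496 − 2496 = 0
Score = (-4)·(-354) + 1·0 = 1416

1416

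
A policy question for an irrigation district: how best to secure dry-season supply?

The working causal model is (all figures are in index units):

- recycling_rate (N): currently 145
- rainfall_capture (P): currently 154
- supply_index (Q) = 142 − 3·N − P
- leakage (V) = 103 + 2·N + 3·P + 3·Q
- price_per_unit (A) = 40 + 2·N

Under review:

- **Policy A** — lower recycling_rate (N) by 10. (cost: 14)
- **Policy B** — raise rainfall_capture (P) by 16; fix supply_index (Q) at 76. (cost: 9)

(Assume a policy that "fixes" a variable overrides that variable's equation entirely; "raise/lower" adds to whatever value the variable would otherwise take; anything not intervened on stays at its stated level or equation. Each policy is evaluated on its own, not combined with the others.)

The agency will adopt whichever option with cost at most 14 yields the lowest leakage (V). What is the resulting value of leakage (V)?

Policy A (N − 10):
  N = 145 − 10 = 135
  P = 154
  Q = 142 − 3·135 − 154 = -417
  V = 103 + 2·135 + 3·154 + 3·(-417) = -416
Policy B (P + 16, Q := 76):
  N = 145
  P = 154 + 16 = 170
  Q = 76
  V = 103 + 2·145 + 3·170 + 3·76 = 1131
Comparing — Policy A: V=-416, Policy B: V=1131. Lowest is -416 (Policy A).

-416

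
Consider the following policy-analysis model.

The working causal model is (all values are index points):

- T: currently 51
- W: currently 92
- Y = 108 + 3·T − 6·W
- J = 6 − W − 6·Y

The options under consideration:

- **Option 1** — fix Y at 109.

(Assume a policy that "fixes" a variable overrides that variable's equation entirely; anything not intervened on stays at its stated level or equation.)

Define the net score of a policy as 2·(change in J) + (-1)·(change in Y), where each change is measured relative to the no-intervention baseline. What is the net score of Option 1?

Baseline:
  T = 51
  W = 92
  Y = 108 + 3·51 − 6·92 = -291
  J = 6 − 92 − 6·(-291) = 1660
Option 1 (Y := 109):
  T = 51
  W = 92
  Y = 109
  J = 6 − 92 − 6·109 = -740
ΔJ = -740 − 1660 = -2400; ΔY = 109 − (-291) = 400
Score = 2·(-2400) + (-1)·400 = -5200

-5200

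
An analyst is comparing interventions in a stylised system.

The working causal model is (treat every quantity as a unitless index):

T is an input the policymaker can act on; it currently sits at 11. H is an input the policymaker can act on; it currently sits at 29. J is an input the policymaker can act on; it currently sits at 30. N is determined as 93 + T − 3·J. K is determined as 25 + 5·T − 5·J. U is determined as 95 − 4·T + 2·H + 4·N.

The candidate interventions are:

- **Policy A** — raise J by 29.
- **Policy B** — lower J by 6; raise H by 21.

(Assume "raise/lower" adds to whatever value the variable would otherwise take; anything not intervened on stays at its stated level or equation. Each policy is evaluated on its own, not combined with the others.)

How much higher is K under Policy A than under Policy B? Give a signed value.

-175

Policy A (J + 29):
  T = 11
  J = 30 + 29 = 59
  K = 25 + 5·11 − 5·59 = -215
Policy B (J − 6, H + 21):
  T = 11
  J = 30 − 6 = 24
  K = 25 + 5·11 − 5·24 = -40
K: -215 − (-40) = -175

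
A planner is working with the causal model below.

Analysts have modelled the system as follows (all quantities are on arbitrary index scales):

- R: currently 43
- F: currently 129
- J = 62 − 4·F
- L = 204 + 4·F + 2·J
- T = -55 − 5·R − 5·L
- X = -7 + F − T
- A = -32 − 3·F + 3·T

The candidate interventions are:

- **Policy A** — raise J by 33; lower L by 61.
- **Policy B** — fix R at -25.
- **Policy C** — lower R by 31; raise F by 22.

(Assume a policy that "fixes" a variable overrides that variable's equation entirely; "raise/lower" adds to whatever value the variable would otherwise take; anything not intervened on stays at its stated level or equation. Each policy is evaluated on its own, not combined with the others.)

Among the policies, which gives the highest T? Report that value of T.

Policy A (J + 33, L − 61):
  R = 43
  F = 129
  J = 62 − 4·129 (+33 from intervention) = -421
  L = 204 + 4·129 + 2·(-421) (−61 from intervention) = -183
  T = -55 − 5·43 − 5·(-183) = 645
Policy B (R := -25):
  R = -25
  F = 129
  J = 62 − 4·129 = -454
  L = 204 + 4·129 + 2·(-454) = -188
  T = -55 − 5·(-25) − 5·(-188) = 1010
Policy C (R − 31, F + 22):
  R = 43 − 31 = 12
  F = 129 + 22 = 151
  J = 62 − 4·151 = -542
  L = 204 + 4·151 + 2·(-542) = -276
  T = -55 − 5·12 − 5·(-276) = 1265
Comparing — Policy A: T=645, Policy B: T=1010, Policy C: T=1265. Highest is 1265 (Policy C).

1265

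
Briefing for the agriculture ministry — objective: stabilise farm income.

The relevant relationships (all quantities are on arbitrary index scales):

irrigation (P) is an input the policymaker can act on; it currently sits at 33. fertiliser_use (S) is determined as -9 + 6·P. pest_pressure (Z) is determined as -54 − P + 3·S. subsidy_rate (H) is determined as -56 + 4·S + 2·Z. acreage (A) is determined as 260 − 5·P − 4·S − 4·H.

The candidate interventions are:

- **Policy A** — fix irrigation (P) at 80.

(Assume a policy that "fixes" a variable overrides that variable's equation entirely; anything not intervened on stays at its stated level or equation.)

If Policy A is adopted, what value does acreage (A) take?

Policy A (P := 80):
  P = 80
  S = -9 + 6·80 = 471
  Z = -54 − 80 + 3·471 = 1279
  H = -56 + 4·471 + 2·1279 = 4386
  A = 260 − 5·80 − 4·471 − 4·4386 = -19568

-19568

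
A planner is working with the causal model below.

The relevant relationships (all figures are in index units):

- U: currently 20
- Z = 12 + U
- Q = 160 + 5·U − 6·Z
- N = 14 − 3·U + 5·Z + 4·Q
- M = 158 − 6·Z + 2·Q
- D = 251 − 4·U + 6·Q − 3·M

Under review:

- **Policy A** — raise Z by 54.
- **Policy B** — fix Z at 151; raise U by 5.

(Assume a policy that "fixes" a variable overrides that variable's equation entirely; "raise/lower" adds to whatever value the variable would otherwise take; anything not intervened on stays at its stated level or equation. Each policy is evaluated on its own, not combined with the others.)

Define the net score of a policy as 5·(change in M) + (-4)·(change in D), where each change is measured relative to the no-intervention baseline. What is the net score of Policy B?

Baseline:
  U = 20
  Z = 12 + 20 = 32
  Q = 160 + 5·20 − 6·32 = 68
  M = 158 − 6·32 + 2·68 = 102
  D = 251 − 4·20 + 6·68 − 3·102 = 273
Policy B (Z := 151, U + 5):
  U = 20 + 5 = 25
  Z = 151
  Q = 160 + 5·25 − 6·151 = -621
  M = 158 − 6·151 + 2·(-621) = -1990
  D = 251 − 4·25 + 6·(-621) − 3·(-1990) = 2395
ΔM = -1990 − 102 = -2092; ΔD = 2395 − 273 = 2122
Score = 5·(-2092) + (-4)·2122 = -18948

-18948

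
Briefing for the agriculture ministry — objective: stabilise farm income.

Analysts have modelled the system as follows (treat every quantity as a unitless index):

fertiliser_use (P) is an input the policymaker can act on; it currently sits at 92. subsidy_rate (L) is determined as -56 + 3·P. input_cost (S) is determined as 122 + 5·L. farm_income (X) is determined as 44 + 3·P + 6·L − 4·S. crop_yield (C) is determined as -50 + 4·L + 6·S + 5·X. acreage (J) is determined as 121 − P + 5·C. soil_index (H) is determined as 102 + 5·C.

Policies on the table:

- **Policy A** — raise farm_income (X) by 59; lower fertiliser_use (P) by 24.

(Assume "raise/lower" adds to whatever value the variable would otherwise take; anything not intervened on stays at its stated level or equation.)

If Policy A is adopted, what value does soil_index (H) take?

-27653

Policy A (X + 59, P − 24):
  P = 92 − 24 = 68
  L = -56 + 3·68 = 148
  S = 122 + 5·148 = 862
  X = 44 + 3·68 + 6·148 − 4·862 (+59 from intervention) = -2253
  C = -50 + 4·148 + 6·862 + 5·(-2253) = -5551
  H = 102 + 5·(-5551) = -27653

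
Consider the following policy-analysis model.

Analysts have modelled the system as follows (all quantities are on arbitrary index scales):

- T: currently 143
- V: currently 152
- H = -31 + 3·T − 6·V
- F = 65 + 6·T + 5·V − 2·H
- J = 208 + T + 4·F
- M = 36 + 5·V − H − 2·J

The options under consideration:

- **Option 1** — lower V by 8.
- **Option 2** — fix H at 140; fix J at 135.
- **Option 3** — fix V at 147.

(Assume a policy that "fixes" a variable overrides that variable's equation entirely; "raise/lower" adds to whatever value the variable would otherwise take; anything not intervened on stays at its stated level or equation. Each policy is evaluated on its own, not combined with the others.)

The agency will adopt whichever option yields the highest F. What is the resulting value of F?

Option 1 (V − 8):
  T = 143
  V = 152 − 8 = 144
  H = -31 + 3·143 − 6·144 = -466
  F = 65 + 6·143 + 5·144 − 2·(-466) = 2575
Option 2 (H := 140, J := 135):
  T = 143
  V = 152
  H = 140
  F = 65 + 6·143 + 5·152 − 2·140 = 1403
Option 3 (V := 147):
  T = 143
  V = 147
  H = -31 + 3·143 − 6·147 = -484
  F = 65 + 6·143 + 5·147 − 2·(-484) = 2626
Comparing — Option 1: F=2575, Option 2: F=1403, Option 3: F=2626. Highest is 2626 (Option 3).

2626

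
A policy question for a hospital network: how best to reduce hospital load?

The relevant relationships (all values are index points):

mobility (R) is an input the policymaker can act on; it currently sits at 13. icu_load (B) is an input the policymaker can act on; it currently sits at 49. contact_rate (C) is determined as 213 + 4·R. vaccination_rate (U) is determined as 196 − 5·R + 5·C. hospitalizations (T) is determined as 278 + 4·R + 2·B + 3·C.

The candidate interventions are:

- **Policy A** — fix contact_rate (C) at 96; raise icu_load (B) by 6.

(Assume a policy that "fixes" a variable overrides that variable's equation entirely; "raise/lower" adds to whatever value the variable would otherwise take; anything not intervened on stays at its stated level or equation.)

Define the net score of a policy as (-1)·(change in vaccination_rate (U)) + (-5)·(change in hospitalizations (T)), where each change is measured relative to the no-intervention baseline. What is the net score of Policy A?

Baseline:
  R = 13
  B = 49
  C = 213 + 4·13 = 265
  U = 196 − 5·13 + 5·265 = 1456
  T = 278 + 4·13 + 2·49 + 3·265 = 1223
Policy A (C := 96, B + 6):
  R = 13
  B = 49 + 6 = 55
  C = 96
  U = 196 − 5·13 + 5·96 = 611
  T = 278 + 4·13 + 2·55 + 3·96 = 728
ΔU = 611 − 1456 = -845; ΔT = 728 − 1223 = -495
Score = (-1)·(-845) + (-5)·(-495) = 3320

3320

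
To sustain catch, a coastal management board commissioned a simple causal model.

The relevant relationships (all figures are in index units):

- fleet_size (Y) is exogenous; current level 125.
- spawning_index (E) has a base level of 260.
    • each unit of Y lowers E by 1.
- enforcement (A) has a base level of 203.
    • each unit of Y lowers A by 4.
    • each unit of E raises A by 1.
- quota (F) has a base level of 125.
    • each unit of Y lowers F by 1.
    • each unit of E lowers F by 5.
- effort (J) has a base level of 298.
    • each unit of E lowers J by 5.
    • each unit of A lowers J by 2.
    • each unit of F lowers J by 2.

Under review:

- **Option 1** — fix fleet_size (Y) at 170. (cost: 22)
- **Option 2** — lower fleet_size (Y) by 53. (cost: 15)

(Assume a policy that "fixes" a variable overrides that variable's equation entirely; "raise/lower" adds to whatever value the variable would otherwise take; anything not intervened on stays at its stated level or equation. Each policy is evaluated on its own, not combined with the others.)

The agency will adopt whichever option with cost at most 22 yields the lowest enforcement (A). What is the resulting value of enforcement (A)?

-387

Option 1 (Y := 170):
  Y = 170
  E = 260 − 170 = 90
  A = 203 − 4·170 + 90 = -387
Option 2 (Y − 53):
  Y = 125 − 53 = 72
  E = 260 − 72 = 188
  A = 203 − 4·72 + 188 = 103
Comparing — Option 1: A=-387, Option 2: A=103. Lowest is -387 (Option 1).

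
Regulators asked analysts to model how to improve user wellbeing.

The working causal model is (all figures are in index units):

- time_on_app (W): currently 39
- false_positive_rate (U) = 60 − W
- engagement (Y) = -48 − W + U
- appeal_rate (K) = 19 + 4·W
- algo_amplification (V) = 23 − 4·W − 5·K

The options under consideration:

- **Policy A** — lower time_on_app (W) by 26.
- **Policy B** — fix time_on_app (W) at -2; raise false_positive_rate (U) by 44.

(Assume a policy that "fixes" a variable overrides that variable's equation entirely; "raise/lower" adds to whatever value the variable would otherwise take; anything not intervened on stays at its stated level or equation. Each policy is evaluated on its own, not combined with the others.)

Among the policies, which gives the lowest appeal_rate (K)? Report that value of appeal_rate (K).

11

Policy A (W − 26):
  W = 39 − 26 = 13
  K = 19 + 4·13 = 71
Policy B (W := -2, U + 44):
  W = -2
  K = 19 + 4·(-2) = 11
Comparing — Policy A: K=71, Policy B: K=11. Lowest is 11 (Policy B).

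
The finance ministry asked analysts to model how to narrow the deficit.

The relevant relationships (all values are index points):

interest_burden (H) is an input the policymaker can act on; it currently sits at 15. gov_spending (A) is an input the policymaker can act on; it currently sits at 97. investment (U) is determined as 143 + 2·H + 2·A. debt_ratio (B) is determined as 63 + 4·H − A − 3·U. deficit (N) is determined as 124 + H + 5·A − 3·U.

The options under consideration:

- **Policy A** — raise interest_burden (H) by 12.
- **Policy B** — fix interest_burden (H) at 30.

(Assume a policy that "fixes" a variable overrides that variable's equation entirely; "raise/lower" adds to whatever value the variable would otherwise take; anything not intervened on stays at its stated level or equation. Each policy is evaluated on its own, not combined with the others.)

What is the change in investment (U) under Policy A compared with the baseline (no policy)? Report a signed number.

Baseline:
  H = 15
  A = 97
  U = 143 + 2·15 + 2·97 = 367
Policy A (H + 12):
  H = 15 + 12 = 27
  A = 97
  U = 143 + 2·27 + 2·97 = 391
Change in U: 391 − 367 = 24

24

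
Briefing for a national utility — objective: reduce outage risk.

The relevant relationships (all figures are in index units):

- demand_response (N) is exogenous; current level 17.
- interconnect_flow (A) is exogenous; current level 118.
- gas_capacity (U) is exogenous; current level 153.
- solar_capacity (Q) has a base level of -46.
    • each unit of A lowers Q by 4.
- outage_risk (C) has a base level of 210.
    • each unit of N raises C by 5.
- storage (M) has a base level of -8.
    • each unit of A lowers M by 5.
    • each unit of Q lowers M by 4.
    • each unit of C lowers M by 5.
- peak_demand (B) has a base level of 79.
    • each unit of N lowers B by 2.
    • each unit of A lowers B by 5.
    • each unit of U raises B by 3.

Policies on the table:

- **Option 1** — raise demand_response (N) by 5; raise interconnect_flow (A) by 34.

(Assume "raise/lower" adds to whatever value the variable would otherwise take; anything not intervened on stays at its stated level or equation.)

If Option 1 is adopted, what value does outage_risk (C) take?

320

Option 1 (N + 5, A + 34):
  N = 17 + 5 = 22
  C = 210 + 5·22 = 320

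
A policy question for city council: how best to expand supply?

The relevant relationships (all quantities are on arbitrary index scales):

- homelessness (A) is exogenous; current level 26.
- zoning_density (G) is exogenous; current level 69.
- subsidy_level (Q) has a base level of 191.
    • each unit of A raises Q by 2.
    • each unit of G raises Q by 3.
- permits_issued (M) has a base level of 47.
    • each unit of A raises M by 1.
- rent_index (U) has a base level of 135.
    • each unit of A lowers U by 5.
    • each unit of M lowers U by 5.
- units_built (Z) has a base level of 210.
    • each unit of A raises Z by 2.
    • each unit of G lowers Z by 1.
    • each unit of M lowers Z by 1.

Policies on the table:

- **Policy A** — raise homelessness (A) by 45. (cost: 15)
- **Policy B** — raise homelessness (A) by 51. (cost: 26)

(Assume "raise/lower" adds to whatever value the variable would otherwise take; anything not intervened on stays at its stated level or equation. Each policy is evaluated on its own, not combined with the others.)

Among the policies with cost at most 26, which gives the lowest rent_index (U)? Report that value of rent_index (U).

-870

Policy A (A + 45):
  A = 26 + 45 = 71
  M = 47 + 71 = 118
  U = 135 − 5·71 − 5·118 = -810
Policy B (A + 51):
  A = 26 + 51 = 77
  M = 47 + 77 = 124
  U = 135 − 5·77 − 5·124 = -870
Comparing — Policy A: U=-810, Policy B: U=-870. Lowest is -870 (Policy B).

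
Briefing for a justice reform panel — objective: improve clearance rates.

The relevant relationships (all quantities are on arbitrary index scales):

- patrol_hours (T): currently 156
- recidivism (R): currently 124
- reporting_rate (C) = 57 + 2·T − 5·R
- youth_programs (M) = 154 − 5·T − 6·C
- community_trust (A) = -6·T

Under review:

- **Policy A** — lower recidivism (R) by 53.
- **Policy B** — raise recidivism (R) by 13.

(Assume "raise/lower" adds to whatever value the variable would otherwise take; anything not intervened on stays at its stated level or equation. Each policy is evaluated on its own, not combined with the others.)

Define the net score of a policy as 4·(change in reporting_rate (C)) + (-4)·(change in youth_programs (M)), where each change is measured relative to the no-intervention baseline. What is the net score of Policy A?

Baseline:
  T = 156
  R = 124
  C = 57 + 2·156 − 5·124 = -251
  M = 154 − 5·156 − 6·(-251) = 880
Policy A (R − 53):
  T = 156
  R = 124 − 53 = 71
  C = 57 + 2·156 − 5·71 = 14
  M = 154 − 5·156 − 6·14 = -710
ΔC = 14 − (-251) = 265; ΔM = -710 − 880 = -1590
Score = 4·265 + (-4)·(-1590) = 7420

7420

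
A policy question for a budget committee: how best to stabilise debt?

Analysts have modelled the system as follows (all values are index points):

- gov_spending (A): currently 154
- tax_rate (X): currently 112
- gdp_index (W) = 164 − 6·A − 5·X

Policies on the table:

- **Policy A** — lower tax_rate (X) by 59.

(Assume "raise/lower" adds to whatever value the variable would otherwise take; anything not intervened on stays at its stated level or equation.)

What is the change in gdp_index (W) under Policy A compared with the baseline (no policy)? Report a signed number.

295

Baseline:
  A = 154
  X = 112
  W = 164 − 6·154 − 5·112 = -1320
Policy A (X − 59):
  A = 154
  X = 112 − 59 = 53
  W = 164 − 6·154 − 5·53 = -1025
Change in W: -1025 − (-1320) = 295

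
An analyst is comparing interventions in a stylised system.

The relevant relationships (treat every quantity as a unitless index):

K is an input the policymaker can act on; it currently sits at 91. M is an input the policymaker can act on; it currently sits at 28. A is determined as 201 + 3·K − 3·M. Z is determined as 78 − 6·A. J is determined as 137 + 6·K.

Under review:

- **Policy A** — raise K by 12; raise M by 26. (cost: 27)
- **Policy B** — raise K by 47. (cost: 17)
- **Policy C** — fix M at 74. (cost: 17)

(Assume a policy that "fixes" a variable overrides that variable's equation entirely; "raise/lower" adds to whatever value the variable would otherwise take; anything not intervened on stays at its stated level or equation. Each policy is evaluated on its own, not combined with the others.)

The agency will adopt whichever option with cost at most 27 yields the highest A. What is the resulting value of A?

531

Policy A (K + 12, M + 26):
  K = 91 + 12 = 103
  M = 28 + 26 = 54
  A = 201 + 3·103 − 3·54 = 348
Policy B (K + 47):
  K = 91 + 47 = 138
  M = 28
  A = 201 + 3·138 − 3·28 = 531
Policy C (M := 74):
  K = 91
  M = 74
  A = 201 + 3·91 − 3·74 = 252
Comparing — Policy A: A=348, Policy B: A=531, Policy C: A=252. Highest is 531 (Policy B).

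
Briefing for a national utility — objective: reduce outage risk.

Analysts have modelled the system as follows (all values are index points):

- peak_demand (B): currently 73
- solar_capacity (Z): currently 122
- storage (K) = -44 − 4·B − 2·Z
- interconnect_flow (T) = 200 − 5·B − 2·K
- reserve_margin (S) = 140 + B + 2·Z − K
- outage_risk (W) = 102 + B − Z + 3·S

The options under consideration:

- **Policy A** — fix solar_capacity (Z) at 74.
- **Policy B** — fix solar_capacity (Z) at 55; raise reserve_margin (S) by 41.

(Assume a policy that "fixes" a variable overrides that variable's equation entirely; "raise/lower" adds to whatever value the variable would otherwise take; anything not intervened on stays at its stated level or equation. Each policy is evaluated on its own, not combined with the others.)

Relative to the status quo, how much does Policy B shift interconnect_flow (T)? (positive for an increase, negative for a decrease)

Baseline:
  B = 73
  Z = 122
  K = -44 − 4·73 − 2·122 = -580
  T = 200 − 5·73 − 2·(-580) = 995
Policy B (Z := 55, S + 41):
  B = 73
  Z = 55
  K = -44 − 4·73 − 2·55 = -446
  T = 200 − 5·73 − 2·(-446) = 727
Change in T: 727 − 995 = -268

-268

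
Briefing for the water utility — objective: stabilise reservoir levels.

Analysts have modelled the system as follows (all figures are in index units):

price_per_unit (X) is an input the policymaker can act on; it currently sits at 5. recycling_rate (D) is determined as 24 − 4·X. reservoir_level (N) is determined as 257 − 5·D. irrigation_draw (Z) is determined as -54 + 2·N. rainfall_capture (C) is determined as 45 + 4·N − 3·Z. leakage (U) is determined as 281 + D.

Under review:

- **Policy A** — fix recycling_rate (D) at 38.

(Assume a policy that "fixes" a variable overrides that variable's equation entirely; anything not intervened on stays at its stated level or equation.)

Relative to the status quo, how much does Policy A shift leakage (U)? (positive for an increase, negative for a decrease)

34

Baseline:
  X = 5
  D = 24 − 4·5 = 4
  U = 281 + 4 = 285
Policy A (D := 38):
  X = 5
  D = 38
  U = 281 + 38 = 319
Change in U: 319 − 285 = 34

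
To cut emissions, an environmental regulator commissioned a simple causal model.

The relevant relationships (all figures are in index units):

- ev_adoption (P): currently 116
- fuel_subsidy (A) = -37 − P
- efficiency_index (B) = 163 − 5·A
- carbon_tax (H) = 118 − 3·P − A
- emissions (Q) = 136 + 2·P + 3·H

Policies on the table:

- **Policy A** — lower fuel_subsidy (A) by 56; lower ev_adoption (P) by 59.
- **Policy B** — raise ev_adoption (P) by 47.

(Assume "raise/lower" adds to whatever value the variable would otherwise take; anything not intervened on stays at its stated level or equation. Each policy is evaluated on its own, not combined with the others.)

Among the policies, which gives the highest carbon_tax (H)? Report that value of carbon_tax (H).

Policy A (A − 56, P − 59):
  P = 116 − 59 = 57
  A = -37 − 57 (−56 from intervention) = -150
  H = 118 − 3·57 − (-150) = 97
Policy B (P + 47):
  P = 116 + 47 = 163
  A = -37 − 163 = -200
  H = 118 − 3·163 − (-200) = -171
Comparing — Policy A: H=97, Policy B: H=-171. Highest is 97 (Policy A).

97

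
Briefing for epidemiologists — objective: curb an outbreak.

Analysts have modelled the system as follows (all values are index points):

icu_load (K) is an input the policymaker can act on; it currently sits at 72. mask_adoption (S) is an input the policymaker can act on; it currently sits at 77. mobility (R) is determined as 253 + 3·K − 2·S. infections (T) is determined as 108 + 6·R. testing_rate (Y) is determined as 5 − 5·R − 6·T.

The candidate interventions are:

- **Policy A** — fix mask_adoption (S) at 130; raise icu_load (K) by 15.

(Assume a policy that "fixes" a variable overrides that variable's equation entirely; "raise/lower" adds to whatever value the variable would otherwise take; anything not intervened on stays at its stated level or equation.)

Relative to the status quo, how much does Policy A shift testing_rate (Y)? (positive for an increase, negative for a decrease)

Baseline:
  K = 72
  S = 77
  R = 253 + 3·72 − 2·77 = 315
  T = 108 + 6·315 = 1998
  Y = 5 − 5·315 − 6·1998 = -13558
Policy A (S := 130, K + 15):
  K = 72 + 15 = 87
  S = 130
  R = 253 + 3·87 − 2·130 = 254
  T = 108 + 6·254 = 1632
  Y = 5 − 5·254 − 6·1632 = -11057
Change in Y: -11057 − (-13558) = 2501

2501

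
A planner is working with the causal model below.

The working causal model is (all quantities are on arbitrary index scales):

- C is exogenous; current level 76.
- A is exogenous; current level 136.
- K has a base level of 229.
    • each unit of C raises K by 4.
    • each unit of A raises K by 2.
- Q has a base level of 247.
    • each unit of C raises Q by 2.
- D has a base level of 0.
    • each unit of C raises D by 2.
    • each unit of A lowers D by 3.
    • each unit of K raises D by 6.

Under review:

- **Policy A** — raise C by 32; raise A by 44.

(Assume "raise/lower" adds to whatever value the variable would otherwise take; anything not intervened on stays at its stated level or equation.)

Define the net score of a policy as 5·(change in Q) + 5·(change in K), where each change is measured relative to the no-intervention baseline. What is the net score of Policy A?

1400

Baseline:
  C = 76
  A = 136
  K = 229 + 4·76 + 2·136 = 805
  Q = 247 + 2·76 = 399
Policy A (C + 32, A + 44):
  C = 76 + 32 = 108
  A = 136 + 44 = 180
  K = 229 + 4·108 + 2·180 = 1021
  Q = 247 + 2·108 = 463
ΔQ = 463 − 399 = 64; ΔK = 1021 − 805 = 216
Score = 5·64 + 5·216 = 1400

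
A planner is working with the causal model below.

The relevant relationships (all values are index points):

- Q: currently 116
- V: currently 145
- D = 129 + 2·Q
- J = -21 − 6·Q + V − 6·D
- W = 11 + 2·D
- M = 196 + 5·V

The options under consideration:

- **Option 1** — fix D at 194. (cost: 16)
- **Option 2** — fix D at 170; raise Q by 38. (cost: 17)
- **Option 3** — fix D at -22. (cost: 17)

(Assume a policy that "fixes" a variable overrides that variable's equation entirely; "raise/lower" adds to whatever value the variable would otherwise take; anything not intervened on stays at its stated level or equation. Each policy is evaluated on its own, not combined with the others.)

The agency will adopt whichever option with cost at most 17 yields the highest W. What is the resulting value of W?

Option 1 (D := 194):
  Q = 116
  D = 194
  W = 11 + 2·194 = 399
Option 2 (D := 170, Q + 38):
  Q = 116 + 38 = 154
  D = 170
  W = 11 + 2·170 = 351
Option 3 (D := -22):
  Q = 116
  D = -22
  W = 11 + 2·(-22) = -33
Comparing — Option 1: W=399, Option 2: W=351, Option 3: W=-33. Highest is 399 (Option 1).

399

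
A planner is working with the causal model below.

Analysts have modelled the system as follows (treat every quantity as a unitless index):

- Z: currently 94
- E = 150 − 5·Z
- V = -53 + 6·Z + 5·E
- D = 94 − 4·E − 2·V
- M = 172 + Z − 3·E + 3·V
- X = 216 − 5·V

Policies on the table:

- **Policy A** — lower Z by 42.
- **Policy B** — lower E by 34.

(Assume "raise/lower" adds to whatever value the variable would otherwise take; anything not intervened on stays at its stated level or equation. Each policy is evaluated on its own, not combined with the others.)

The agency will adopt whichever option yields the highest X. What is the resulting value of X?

Policy A (Z − 42):
  Z = 94 − 42 = 52
  E = 150 − 5·52 = -110
  V = -53 + 6·52 + 5·(-110) = -291
  X = 216 − 5·(-291) = 1671
Policy B (E − 34):
  Z = 94
  E = 150 − 5·94 (−34 from intervention) = -354
  V = -53 + 6·94 + 5·(-354) = -1259
  X = 216 − 5·(-1259) = 6511
Comparing — Policy A: X=1671, Policy B: X=6511. Highest is 6511 (Policy B).

6511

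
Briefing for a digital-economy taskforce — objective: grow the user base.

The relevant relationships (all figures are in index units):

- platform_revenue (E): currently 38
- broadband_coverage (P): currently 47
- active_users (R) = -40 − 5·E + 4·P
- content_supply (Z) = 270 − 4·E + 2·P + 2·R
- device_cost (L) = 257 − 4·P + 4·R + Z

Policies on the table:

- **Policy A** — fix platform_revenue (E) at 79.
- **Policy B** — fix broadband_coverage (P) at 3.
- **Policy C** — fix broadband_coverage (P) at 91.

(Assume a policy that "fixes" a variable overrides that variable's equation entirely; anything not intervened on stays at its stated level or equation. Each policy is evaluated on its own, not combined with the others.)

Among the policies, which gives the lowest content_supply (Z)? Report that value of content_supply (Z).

Policy A (E := 79):
  E = 79
  P = 47
  R = -40 − 5·79 + 4·47 = -247
  Z = 270 − 4·79 + 2·47 + 2·(-247) = -446
Policy B (P := 3):
  E = 38
  P = 3
  R = -40 − 5·38 + 4·3 = -218
  Z = 270 − 4·38 + 2·3 + 2·(-218) = -312
Policy C (P := 91):
  E = 38
  P = 91
  R = -40 − 5·38 + 4·91 = 134
  Z = 270 − 4·38 + 2·91 + 2·134 = 568
Comparing — Policy A: Z=-446, Policy B: Z=-312, Policy C: Z=568. Lowest is -446 (Policy A).

-446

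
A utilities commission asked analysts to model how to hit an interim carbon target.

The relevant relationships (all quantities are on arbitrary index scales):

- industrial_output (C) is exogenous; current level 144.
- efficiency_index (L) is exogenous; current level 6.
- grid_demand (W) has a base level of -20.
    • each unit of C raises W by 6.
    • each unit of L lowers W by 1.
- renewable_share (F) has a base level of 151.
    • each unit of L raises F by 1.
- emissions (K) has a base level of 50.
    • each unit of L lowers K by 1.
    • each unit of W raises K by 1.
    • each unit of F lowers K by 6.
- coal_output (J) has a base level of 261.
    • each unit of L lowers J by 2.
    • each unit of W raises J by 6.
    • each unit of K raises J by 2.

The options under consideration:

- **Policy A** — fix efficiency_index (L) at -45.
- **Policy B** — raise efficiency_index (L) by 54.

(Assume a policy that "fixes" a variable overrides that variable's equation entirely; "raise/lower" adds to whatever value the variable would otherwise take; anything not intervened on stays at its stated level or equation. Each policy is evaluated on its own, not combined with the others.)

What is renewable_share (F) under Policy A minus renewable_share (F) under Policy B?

Policy A (L := -45):
  L = -45
  F = 151 + (-45) = 106
Policy B (L + 54):
  L = 6 + 54 = 60
  F = 151 + 60 = 211
F: 106 − 211 = -105

-105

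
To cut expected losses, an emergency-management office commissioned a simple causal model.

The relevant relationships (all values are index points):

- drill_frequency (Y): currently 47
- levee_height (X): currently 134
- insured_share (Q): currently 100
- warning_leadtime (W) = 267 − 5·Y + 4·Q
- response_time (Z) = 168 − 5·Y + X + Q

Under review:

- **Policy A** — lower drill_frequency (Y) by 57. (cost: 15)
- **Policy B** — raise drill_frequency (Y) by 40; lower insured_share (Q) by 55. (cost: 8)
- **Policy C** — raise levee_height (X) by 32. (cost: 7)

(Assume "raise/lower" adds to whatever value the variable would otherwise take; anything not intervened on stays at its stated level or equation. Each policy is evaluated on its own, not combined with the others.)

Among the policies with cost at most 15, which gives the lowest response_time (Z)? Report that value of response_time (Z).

-88

Policy A (Y − 57):
  Y = 47 − 57 = -10
  X = 134
  Q = 100
  Z = 168 − 5·(-10) + 134 + 100 = 452
Policy B (Y + 40, Q − 55):
  Y = 47 + 40 = 87
  X = 134
  Q = 100 − 55 = 45
  Z = 168 − 5·87 + 134 + 45 = -88
Policy C (X + 32):
  Y = 47
  X = 134 + 32 = 166
  Q = 100
  Z = 168 − 5·47 + 166 + 100 = 199
Comparing — Policy A: Z=452, Policy B: Z=-88, Policy C: Z=199. Lowest is -88 (Policy B).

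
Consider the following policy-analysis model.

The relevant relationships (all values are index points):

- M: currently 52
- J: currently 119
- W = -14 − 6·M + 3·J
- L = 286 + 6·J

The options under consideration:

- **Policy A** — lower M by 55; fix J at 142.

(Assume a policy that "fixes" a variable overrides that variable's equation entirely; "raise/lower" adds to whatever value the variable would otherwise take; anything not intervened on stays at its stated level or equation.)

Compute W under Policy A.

430

Policy A (M − 55, J := 142):
  M = 52 − 55 = -3
  J = 142
  W = -14 − 6·(-3) + 3·142 = 430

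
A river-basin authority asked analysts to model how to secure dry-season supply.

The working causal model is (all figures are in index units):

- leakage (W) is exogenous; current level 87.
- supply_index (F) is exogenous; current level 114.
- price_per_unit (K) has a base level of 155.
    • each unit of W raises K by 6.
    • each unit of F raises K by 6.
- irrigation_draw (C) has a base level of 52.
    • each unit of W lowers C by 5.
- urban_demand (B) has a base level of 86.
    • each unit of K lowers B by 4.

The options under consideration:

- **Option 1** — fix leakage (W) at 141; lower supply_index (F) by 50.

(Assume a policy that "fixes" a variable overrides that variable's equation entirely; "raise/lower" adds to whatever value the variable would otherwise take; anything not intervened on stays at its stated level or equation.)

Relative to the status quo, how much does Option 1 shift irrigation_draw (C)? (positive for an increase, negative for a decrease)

-270

Baseline:
  W = 87
  C = 52 − 5·87 = -383
Option 1 (W := 141, F − 50):
  W = 141
  C = 52 − 5·141 = -653
Change in C: -653 − (-383) = -270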